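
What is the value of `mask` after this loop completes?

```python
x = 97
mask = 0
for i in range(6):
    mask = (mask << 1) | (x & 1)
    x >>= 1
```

Reverse lowest 6 bits of 97
`mask` takes the values: 0 → 1 → 2 → 4 → 8 → 16 → 33

Answer: 33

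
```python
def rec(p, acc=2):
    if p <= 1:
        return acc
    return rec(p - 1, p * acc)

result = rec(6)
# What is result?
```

Accumulator trace (n, acc): (6, 2) -> (5, 12) -> (4, 60) -> (3, 240) -> (2, 720) -> (1, 1440) -> return 1440

Answer: 1440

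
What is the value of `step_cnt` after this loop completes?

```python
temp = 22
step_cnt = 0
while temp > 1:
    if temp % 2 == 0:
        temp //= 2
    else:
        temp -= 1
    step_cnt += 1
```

Steps to reduce 22 to 1
`step_cnt` takes the values: 0 → 1 → 2 → 3 → 4 → 5 → 6

Answer: 6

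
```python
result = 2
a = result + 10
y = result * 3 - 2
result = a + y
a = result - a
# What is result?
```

Trace:
`result = 2` → result = 2
`a = result + 10` → a = 12
`y = result * 3 - 2` → y = 4
`result = a + y` → result = 16
`a = result - a` → a = 4
So result = 16

Answer: 16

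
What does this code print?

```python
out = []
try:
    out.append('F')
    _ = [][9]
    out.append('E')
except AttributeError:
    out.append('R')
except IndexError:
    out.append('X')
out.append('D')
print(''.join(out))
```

Execution trace: 'F' (try body) → 'X' (except IndexError) → 'D' (after the try/except). Output: FXD

Answer: FXD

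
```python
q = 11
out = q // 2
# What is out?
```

Trace:
`q = 11` → q = 11
`out = q // 2` → out = 5
So out = 5

Answer: 5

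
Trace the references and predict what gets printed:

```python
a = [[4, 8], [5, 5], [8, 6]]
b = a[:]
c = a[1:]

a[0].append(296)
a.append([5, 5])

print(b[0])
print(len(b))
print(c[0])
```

Key concept: slice with nested mutation.
Step by step:
`a = [[4, 8], [5, 5], [8, 6]]` → a = [[4, 8], [5, 5], [8, 6]]
`b = a[:]` → b = [[4, 8], [5, 5], [8, 6]]
`c = a[1:]` → c = [[5, 5], [8, 6]]
`a[0].append(296)` → a = [[4, 8, 296], [5, 5], [8, 6]]; b = [[4, 8, 296], [5, 5], [8, 6]]
`a.append([5, 5])` → a = [[4, 8, 296], [5, 5], [8, 6], [5, 5]]
`print(b[0])` → prints [4, 8, 296]
`print(len(b))` → prints 3
`print(c[0])` → prints [5, 5]

Answer:
[4, 8, 296]
3
[5, 5]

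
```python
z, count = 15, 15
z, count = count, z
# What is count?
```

Trace:
`z, count = 15, 15` → z = 15; count = 15
`z, count = count, z` → z = 15; count = 15
So count = 15

Answer: 15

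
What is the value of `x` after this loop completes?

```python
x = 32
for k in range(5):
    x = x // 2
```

Halve 5 times: 32 // 2^5 = 1
`x` takes the values: 32 → 16 → 8 → 4 → 2 → 1

Answer: 1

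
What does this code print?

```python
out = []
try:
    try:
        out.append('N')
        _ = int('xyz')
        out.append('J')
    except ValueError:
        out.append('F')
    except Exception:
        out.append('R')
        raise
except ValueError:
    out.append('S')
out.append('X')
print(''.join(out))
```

Execution trace: 'N' (inner try body) → 'F' (inner except ValueError) → 'X' (after the try/except). Output: NFX

Answer: NFX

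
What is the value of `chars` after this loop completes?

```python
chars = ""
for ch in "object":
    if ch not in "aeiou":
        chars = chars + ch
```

Remove vowels from 'object'
`chars` takes the values: "" → "b" → "bj" → "bjc" → "bjct"

Answer: "bjct"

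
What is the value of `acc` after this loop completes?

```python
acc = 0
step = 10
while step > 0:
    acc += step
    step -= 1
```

Sum 10 down to 1
`acc` takes the values: 0 → 10 → 19 → 27 → 34 → 40 → 45 → 49 → 52 → 54 → 55

Answer: 55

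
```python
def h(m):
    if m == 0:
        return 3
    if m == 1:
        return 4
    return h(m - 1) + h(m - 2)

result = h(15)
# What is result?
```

Build up from base cases: h(0)=3, h(1)=4, h(2)=7, h(3)=11, h(4)=18, h(5)=29, h(6)=47, ..., h(15)=3571

Answer: 3571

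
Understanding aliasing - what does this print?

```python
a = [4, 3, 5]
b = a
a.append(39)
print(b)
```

Key concept: basic list aliasing.
Step by step:
`a = [4, 3, 5]` → a = [4, 3, 5]
`b = a` → b = [4, 3, 5] (same object as a)
`a.append(39)` → a = [4, 3, 5, 39] (same object as b); b = [4, 3, 5, 39] (same object as a)
`print(b)` → prints [4, 3, 5, 39]

Answer: [4, 3, 5, 39]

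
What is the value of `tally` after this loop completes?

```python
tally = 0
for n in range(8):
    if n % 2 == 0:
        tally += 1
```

Count numbers divisible by 2 in range(8)
`tally` takes the values: 0 → 1 → 2 → 3 → 4

Answer: 4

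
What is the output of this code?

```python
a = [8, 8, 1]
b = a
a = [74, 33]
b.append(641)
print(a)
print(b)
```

Key concept: rebinding vs mutation: a is rebound to a new list, b still points at the original.
Step by step:
`a = [8, 8, 1]` → a = [8, 8, 1]
`b = a` → b = [8, 8, 1] (same object as a)
`a = [74, 33]` → a = [74, 33]
`b.append(641)` → b = [8, 8, 1, 641]
`print(a)` → prints [74, 33]
`print(b)` → prints [8, 8, 1, 641]

Answer:
[74, 33]
[8, 8, 1, 641]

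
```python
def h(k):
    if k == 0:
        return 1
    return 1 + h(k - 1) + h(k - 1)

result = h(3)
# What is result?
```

h(k) = 1 + 2·h(k-1), h(0)=1. Closed form: (1+1)·2^3 - 1 = 15.

Answer: 15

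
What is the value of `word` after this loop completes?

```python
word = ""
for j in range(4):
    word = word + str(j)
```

Concatenate digits 0 to 3
`word` takes the values: "" → "0" → "01" → "012" → "0123"

Answer: "0123"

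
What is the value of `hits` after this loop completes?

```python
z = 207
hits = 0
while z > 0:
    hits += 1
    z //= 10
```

Count digits by repeated division by 10
`hits` takes the values: 0 → 1 → 2 → 3

Answer: 3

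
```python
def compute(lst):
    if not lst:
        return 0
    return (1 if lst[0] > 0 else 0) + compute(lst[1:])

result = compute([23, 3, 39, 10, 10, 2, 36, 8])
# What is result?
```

Count of positive elements in [23, 3, 39, 10, 10, 2, 36, 8] = 8

Answer: 8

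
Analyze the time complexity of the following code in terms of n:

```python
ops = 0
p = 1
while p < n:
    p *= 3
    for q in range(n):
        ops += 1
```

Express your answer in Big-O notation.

Each loop level contributes: log n × n. Multiplying the contributions gives O(n log n).

Answer: O(n log n)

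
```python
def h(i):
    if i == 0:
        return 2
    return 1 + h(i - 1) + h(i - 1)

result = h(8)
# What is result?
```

h(i) = 1 + 2·h(i-1), h(0)=2. Closed form: (2+1)·2^8 - 1 = 767.

Answer: 767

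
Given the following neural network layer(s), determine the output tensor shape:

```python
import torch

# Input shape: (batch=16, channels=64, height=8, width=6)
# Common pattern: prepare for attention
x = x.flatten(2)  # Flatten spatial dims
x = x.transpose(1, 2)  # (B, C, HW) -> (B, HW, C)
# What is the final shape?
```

Input: (16, 64, 8, 6) -> after flatten(2): (16, 64, 48) -> Output: (16, 48, 64)

Answer: (16, 48, 64)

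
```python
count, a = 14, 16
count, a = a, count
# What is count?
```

Trace:
`count, a = 14, 16` → count = 14; a = 16
`count, a = a, count` → count = 16; a = 14
So count = 16

Answer: 16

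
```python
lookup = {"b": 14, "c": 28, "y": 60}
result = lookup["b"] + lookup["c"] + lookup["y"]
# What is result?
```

Trace:
`lookup = {"b": 14, "c": 28, "y": 60}` → lookup = {'b': 14, 'c': 28, 'y': 60}
`result = lookup["b"] + lookup["c"] + lookup["y"]` → result = 102
So result = 102

Answer: 102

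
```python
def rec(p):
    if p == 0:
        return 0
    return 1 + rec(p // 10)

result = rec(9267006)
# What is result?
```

Count of digits of 9267006: 7

Answer: 7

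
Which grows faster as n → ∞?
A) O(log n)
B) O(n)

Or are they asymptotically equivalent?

O(log n) vs O(n): Higher order terms dominate.

Answer: B) O(n) grows faster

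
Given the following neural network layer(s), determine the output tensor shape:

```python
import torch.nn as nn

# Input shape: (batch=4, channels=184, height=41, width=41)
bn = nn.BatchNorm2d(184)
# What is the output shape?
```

Input: (4, 184, 41, 41) -> Output: (4, 184, 41, 41)

Answer: (4, 184, 41, 41)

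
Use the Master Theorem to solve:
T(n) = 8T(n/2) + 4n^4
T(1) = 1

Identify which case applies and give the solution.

a=8, b=2, f(n)=4n^4. log_2(8) = 3. Since c=4 > 3 and the regularity condition holds (8(n/2)^4 = (8/2^4)n^4 with 8/2^4 < 1), Case 3 applies: T(n) = Θ(f(n)) = O(n^4).

Answer: O(n^4) - Case 3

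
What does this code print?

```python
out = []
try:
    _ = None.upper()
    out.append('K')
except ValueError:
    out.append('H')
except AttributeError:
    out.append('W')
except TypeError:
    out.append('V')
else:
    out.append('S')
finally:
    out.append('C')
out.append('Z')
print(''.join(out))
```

Execution trace: 'W' (except AttributeError) → 'C' (finally) → 'Z' (after the try/except). Output: WCZ

Answer: WCZ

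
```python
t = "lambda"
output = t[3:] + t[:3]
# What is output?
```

Trace:
`t = "lambda"` → t = 'lambda'
`output = t[3:] + t[:3]` → output = 'bdalam'
So output = 'bdalam'

Answer: 'bdalam'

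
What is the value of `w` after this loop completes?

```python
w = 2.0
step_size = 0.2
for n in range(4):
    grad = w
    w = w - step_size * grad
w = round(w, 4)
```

Gradient descent: w = 2.0 * (1 - 0.2)^4
`w` takes the values: 2.0 → 1.6 → 1.28 → 1.024 → 0.8192

Answer: 0.8192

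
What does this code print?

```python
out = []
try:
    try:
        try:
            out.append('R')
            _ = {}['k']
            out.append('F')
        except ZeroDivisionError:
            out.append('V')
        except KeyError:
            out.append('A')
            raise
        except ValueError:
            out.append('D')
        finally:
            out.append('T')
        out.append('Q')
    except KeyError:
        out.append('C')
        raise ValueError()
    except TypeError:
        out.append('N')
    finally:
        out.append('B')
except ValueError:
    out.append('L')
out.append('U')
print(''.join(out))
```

Execution trace: 'R' (inner try body) → 'A' (inner except KeyError) → 'T' (inner finally) → 'C' (except KeyError) → 'B' (finally) → 'L' (outer except ValueError) → 'U' (after the try/except). Output: RATCBLU

Answer: RATCBLU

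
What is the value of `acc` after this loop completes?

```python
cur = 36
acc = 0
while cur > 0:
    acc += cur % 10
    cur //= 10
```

Sum digits of 36
`acc` takes the values: 0 → 6 → 9

Answer: 9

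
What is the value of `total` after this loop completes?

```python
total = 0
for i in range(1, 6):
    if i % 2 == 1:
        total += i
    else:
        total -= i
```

Add odd, subtract even
`total` takes the values: 0 → 1 → -1 → 2 → -2 → 3

Answer: 3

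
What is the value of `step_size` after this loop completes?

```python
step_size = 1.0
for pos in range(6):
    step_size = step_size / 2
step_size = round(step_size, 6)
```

Halving LR 6 times: 1 / 2^6
`step_size` takes the values: 1.0 → 0.5 → 0.25 → 0.125 → 0.0625 → 0.03125 → 0.015625

Answer: 0.015625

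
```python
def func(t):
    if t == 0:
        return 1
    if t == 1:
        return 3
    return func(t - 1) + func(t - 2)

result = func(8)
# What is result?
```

Build up from base cases: func(0)=1, func(1)=3, func(2)=4, func(3)=7, func(4)=11, func(5)=18, func(6)=29, ..., func(8)=76

Answer: 76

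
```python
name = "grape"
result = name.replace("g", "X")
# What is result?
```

Trace:
`name = "grape"` → name = 'grape'
`result = name.replace("g", "X")` → result = 'Xrape'
So result = 'Xrape'

Answer: 'Xrape'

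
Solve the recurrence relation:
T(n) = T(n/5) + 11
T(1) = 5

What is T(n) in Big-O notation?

Each step divides n by 5 and adds 11. After log_5(n) steps we reach T(1)=5. So T(n) = 11·log_5(n) + 5 = O(log n).

Answer: O(log n)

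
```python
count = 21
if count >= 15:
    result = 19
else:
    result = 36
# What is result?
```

Trace:
`count = 21` → count = 21
`if count >= 15: ...` → count >= 15 is True → result = 19
So result = 19

Answer: 19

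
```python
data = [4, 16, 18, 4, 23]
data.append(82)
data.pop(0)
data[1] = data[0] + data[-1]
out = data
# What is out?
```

Trace:
`data = [4, 16, 18, 4, 23]` → data = [4, 16, 18, 4, 23]
`data.append(82)` → data = [4, 16, 18, 4, 23, 82]
`data.pop(0)` → data = [16, 18, 4, 23, 82]
`data[1] = data[0] + data[-1]` → data = [16, 98, 4, 23, 82]
`out = data` → out = [16, 98, 4, 23, 82]
So out = [16, 98, 4, 23, 82]

Answer: [16, 98, 4, 23, 82]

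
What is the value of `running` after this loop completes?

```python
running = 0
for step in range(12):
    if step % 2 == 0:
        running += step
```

Sum of even numbers 0 to 11
`running` takes the values: 0 → 2 → 6 → 12 → 20 → 30

Answer: 30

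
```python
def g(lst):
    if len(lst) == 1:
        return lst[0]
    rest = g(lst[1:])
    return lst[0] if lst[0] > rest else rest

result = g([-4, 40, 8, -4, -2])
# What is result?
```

Recursive max over [-4, 40, 8, -4, -2] = 40

Answer: 40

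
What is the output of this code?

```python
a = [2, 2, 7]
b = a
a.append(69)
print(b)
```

Key concept: basic list aliasing.
Step by step:
`a = [2, 2, 7]` → a = [2, 2, 7]
`b = a` → b = [2, 2, 7] (same object as a)
`a.append(69)` → a = [2, 2, 7, 69] (same object as b); b = [2, 2, 7, 69] (same object as a)
`print(b)` → prints [2, 2, 7, 69]

Answer: [2, 2, 7, 69]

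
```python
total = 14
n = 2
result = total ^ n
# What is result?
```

Trace:
`total = 14` → total = 14
`n = 2` → n = 2
`result = total ^ n` → result = 12
So result = 12

Answer: 12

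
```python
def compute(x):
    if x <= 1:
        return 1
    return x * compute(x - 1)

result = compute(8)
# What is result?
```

compute(8) = 8 * 7 * 6 * 5 * 4 * 3 * 2 * 1 = 40320

Answer: 40320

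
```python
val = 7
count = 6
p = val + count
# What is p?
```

Trace:
`val = 7` → val = 7
`count = 6` → count = 6
`p = val + count` → p = 13
So p = 13

Answer: 13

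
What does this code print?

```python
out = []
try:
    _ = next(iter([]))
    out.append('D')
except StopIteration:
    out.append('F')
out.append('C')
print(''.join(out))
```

Execution trace: 'F' (except StopIteration) → 'C' (after the try/except). Output: FC

Answer: FC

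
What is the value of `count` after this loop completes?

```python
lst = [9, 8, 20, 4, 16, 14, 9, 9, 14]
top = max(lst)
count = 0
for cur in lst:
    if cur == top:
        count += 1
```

Count of max value 20 in [9, 8, 20, 4, 16, 14, 9, 9, 14]
`count` takes the values: 0 → 1

Answer: 1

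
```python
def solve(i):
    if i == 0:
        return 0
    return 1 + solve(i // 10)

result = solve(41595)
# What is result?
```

Count of digits of 41595: 5

Answer: 5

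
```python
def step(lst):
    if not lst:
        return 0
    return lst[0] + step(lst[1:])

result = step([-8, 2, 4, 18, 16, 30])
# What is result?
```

(-8) + 2 + 4 + 18 + 16 + 30 + 0 = 62

Answer: 62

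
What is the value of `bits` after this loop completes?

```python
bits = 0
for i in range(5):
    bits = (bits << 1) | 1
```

Build 5 consecutive 1-bits: 0b11111
`bits` takes the values: 0 → 1 → 3 → 7 → 15 → 31

Answer: 31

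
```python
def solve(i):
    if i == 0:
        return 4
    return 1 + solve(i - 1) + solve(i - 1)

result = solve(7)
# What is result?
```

solve(i) = 1 + 2·solve(i-1), solve(0)=4. Closed form: (4+1)·2^7 - 1 = 639.

Answer: 639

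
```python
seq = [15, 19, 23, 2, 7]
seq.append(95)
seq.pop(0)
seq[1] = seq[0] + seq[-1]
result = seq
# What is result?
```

Trace:
`seq = [15, 19, 23, 2, 7]` → seq = [15, 19, 23, 2, 7]
`seq.append(95)` → seq = [15, 19, 23, 2, 7, 95]
`seq.pop(0)` → seq = [19, 23, 2, 7, 95]
`seq[1] = seq[0] + seq[-1]` → seq = [19, 114, 2, 7, 95]
`result = seq` → result = [19, 114, 2, 7, 95]
So result = [19, 114, 2, 7, 95]

Answer: [19, 114, 2, 7, 95]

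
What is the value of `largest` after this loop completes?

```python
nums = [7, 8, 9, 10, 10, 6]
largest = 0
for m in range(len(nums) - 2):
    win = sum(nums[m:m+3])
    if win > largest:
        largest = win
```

Max sum of 3-element window in [7, 8, 9, 10, 10, 6]
`largest` takes the values: 0 → 24 → 27 → 29

Answer: 29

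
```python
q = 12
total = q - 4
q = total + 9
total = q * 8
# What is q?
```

Trace:
`q = 12` → q = 12
`total = q - 4` → total = 8
`q = total + 9` → q = 17
`total = q * 8` → total = 136
So q = 17

Answer: 17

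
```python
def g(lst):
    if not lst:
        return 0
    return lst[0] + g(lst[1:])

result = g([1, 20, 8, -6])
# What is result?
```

1 + 20 + 8 + (-6) + 0 = 23

Answer: 23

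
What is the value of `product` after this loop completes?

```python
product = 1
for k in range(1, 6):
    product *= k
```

5! = 120
`product` takes the values: 1 → 2 → 6 → 24 → 120

Answer: 120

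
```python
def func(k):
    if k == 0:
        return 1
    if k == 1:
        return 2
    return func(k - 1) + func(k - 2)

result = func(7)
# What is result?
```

Build up from base cases: func(0)=1, func(1)=2, func(2)=3, func(3)=5, func(4)=8, func(5)=13, func(6)=21, ..., func(7)=34

Answer: 34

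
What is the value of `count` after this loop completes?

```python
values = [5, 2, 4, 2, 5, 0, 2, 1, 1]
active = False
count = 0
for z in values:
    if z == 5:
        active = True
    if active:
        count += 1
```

Count elements after first 5 in [5, 2, 4, 2, 5, 0, 2, 1, 1]
`count` takes the values: 0 → 1 → 2 → 3 → 4 → 5 → 6 → 7 → 8 → 9

Answer: 9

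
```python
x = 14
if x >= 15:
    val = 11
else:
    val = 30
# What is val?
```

Trace:
`x = 14` → x = 14
`if x >= 15: ...` → x >= 15 is False, take else branch → val = 30
So val = 30

Answer: 30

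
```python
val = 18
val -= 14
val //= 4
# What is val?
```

Trace:
`val = 18` → val = 18
`val -= 14` → val = 4
`val //= 4` → val = 1
So val = 1

Answer: 1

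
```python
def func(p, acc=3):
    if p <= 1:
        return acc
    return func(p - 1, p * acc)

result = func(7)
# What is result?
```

Accumulator trace (n, acc): (7, 3) -> (6, 21) -> (5, 126) -> (4, 630) -> (3, 2520) -> (2, 7560) -> (1, 15120) -> return 15120

Answer: 15120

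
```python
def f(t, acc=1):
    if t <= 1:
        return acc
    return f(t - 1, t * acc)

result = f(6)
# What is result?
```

Accumulator trace (n, acc): (6, 1) -> (5, 6) -> (4, 30) -> (3, 120) -> (2, 360) -> (1, 720) -> return 720

Answer: 720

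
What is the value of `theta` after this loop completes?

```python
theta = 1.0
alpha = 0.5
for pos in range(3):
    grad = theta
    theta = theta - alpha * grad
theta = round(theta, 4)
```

Gradient descent: w = 1.0 * (1 - 0.5)^3
`theta` takes the values: 1.0 → 0.5 → 0.25 → 0.125

Answer: 0.125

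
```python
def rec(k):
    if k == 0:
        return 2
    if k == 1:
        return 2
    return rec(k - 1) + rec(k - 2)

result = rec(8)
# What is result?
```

Build up from base cases: rec(0)=2, rec(1)=2, rec(2)=4, rec(3)=6, rec(4)=10, rec(5)=16, rec(6)=26, ..., rec(8)=68

Answer: 68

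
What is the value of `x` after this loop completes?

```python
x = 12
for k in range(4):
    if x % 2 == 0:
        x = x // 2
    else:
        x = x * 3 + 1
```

Collatz-style transformation from 12
`x` takes the values: 12 → 6 → 3 → 10 → 5

Answer: 5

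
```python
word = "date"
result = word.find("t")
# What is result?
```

Trace:
`word = "date"` → word = 'date'
`result = word.find("t")` → result = 2
So result = 2

Answer: 2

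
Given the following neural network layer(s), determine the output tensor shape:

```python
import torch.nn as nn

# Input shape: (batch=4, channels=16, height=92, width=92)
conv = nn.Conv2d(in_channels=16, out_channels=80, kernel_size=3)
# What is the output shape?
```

Input: (4, 16, 92, 92) -> Output: (4, 80, 90, 90)

Answer: (4, 80, 90, 90)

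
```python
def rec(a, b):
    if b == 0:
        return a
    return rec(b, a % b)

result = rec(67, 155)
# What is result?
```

rec(67, 155) -> rec(155, 67) -> rec(67, 21) -> rec(21, 4) -> rec(4, 1) -> rec(1, 0) -> 1

Answer: 1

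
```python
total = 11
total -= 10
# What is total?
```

Trace:
`total = 11` → total = 11
`total -= 10` → total = 1
So total = 1

Answer: 1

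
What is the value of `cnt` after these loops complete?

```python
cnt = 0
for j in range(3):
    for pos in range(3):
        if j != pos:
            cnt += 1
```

3² - 3 (exclude diagonal)
`cnt` takes the values: 0 → 1 → 2 → 3 → 4 → 5 → 6

Answer: 6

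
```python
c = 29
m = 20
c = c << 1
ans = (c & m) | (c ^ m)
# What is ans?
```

Trace:
`c = 29` → c = 29
`m = 20` → m = 20
`c = c << 1` → c = 58
`ans = (c & m) | (c ^ m)` → ans = 62
So ans = 62

Answer: 62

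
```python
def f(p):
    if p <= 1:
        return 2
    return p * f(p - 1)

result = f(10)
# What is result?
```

f(10) = 10 * 9 * 8 * 7 * 6 * 5 * 4 * 3 * 2 * 2 = 7257600

Answer: 7257600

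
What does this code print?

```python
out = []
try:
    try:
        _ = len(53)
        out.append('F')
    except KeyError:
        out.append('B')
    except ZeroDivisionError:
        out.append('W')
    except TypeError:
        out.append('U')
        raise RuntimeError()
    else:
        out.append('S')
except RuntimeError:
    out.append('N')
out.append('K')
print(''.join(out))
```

Execution trace: 'U' (inner except TypeError) → 'N' (outer except RuntimeError) → 'K' (after the try/except). Output: UNK

Answer: UNK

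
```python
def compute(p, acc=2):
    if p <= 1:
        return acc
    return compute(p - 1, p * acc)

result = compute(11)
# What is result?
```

Accumulator trace (n, acc): (11, 2) -> (10, 22) -> (9, 220) -> (8, 1980) -> (7, 15840) -> (6, 110880) -> (5, 665280) -> (4, 3326400) -> (3, 13305600) -> (2, 39916800) -> (1, 79833600) -> return 79833600

Answer: 79833600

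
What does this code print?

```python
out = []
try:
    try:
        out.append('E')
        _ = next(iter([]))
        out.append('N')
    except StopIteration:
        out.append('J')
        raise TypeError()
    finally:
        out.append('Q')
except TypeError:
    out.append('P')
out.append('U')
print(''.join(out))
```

Execution trace: 'E' (inner try body) → 'J' (inner except StopIteration) → 'Q' (inner finally) → 'P' (outer except TypeError) → 'U' (after the try/except). Output: EJQPU

Answer: EJQPU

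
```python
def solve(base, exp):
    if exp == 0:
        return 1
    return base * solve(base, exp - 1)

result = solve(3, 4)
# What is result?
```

solve(3, 4) = 3 * 3 * 3 * 3 = 81

Answer: 81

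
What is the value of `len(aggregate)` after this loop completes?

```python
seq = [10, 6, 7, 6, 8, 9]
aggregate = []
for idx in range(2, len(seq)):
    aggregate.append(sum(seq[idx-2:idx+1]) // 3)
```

Number of 3-element averages
`aggregate` takes the values: [] → [7] → [7, 6] → [7, 6, 7] → [7, 6, 7, 7]
So `len(aggregate)` = 4

Answer: 4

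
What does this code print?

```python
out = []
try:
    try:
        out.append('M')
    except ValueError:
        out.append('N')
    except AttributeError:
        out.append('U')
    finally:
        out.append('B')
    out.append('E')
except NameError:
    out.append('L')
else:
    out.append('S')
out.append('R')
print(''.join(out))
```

Execution trace: 'M' (inner try body, no exception) → 'B' (inner finally) → 'E' (try body, no exception) → 'S' (else) → 'R' (after the try/except). Output: MBESR

Answer: MBESR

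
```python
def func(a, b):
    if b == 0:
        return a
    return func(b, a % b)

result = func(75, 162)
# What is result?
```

func(75, 162) -> func(162, 75) -> func(75, 12) -> func(12, 3) -> func(3, 0) -> 3

Answer: 3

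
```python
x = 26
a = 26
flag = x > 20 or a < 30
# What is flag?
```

Trace:
`x = 26` → x = 26
`a = 26` → a = 26
`flag = x > 20 or a < 30` → flag = True
So flag = True

Answer: True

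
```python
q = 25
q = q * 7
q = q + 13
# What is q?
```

Trace:
`q = 25` → q = 25
`q = q * 7` → q = 175
`q = q + 13` → q = 188
So q = 188

Answer: 188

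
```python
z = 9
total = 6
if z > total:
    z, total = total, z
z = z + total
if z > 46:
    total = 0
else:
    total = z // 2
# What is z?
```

Trace:
`z = 9` → z = 9
`total = 6` → total = 6
`if z > total: ...` → z > total is True → z = 6; total = 9
`z = z + total` → z = 15
`if z > 46: ...` → z > 46 is False, take else branch → total = 7
So z = 15

Answer: 15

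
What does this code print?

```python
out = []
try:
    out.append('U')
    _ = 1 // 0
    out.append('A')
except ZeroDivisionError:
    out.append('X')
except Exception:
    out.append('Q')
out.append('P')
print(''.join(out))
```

Execution trace: 'U' (try body) → 'X' (except ZeroDivisionError) → 'P' (after the try/except). Output: UXP

Answer: UXP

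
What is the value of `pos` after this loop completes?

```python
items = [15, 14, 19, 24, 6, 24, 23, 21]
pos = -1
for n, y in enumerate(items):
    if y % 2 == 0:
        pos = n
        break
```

First even number index in [15, 14, 19, 24, 6, 24, 23, 21]
`pos` takes the values: -1 → 1

Answer: 1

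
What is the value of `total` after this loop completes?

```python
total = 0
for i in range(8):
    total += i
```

Sum of 0 to 7 = 28
`total` takes the values: 0 → 1 → 3 → 6 → 10 → 15 → 21 → 28

Answer: 28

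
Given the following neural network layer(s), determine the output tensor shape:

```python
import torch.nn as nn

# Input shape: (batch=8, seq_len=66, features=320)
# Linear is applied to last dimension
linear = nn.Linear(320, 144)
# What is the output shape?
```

Input: (8, 66, 320) -> Output: (8, 66, 144)

Answer: (8, 66, 144)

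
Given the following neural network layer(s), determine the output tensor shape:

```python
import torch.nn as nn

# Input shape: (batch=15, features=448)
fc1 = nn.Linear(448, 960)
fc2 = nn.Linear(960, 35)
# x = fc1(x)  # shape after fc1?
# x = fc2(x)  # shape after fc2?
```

Input: (15, 448) -> after fc1: (15, 960) -> Output: (15, 35)

Answer: (15, 35)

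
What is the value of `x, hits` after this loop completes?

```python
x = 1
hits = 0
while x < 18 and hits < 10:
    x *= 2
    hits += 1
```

Double until >= 18 or 10 iterations
`x, hits` takes the values: (1, 0) → (2, 0) → (2, 1) → (4, 1) → (4, 2) → (8, 2) → (8, 3) → (16, 3) → (16, 4) → (32, 4) → (32, 5)

Answer: 32, 5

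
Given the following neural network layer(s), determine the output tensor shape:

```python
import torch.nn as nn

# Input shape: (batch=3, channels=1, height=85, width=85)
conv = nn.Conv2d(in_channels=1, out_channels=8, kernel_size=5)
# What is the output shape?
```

Input: (3, 1, 85, 85) -> Output: (3, 8, 81, 81)

Answer: (3, 8, 81, 81)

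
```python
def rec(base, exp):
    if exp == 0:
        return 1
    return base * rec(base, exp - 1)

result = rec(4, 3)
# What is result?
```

rec(4, 3) = 4 * 4 * 4 = 64

Answer: 64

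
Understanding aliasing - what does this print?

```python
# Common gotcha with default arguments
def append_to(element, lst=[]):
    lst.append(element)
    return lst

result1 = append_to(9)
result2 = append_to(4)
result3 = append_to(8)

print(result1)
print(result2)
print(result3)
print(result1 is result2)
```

Key concept: mutable default argument gotcha.
Step by step:
`result1 = append_to(9)` → result1 = [9]
`result2 = append_to(4)` → result1 = [9, 4] (same object as result2); result2 = [9, 4] (same object as result1)
`result3 = append_to(8)` → result1 = [9, 4, 8] (same object as result2, result3); result2 = [9, 4, 8] (same object as result1, result3); result3 = [9, 4, 8] (same object as result1, result2)
`print(result1)` → prints [9, 4, 8]
`print(result2)` → prints [9, 4, 8]
`print(result3)` → prints [9, 4, 8]
`print(result1 is result2)` → prints True

Answer:
[9, 4, 8]
[9, 4, 8]
[9, 4, 8]
True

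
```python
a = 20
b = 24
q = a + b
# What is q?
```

Trace:
`a = 20` → a = 20
`b = 24` → b = 24
`q = a + b` → q = 44
So q = 44

Answer: 44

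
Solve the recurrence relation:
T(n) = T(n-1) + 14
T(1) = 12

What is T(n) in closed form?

Unrolling: T(n) = T(1) + 14·(n-1) = 12 + 14(n-1) = 14n - 2.

Answer: T(n) = 14n - 2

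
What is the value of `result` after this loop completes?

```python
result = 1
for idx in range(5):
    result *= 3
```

3^5 = 243
`result` takes the values: 1 → 3 → 9 → 27 → 81 → 243

Answer: 243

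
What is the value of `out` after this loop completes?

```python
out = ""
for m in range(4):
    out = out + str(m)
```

Concatenate digits 0 to 3
`out` takes the values: "" → "0" → "01" → "012" → "0123"

Answer: "0123"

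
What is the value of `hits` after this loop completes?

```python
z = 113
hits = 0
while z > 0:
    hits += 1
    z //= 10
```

Count digits by repeated division by 10
`hits` takes the values: 0 → 1 → 2 → 3

Answer: 3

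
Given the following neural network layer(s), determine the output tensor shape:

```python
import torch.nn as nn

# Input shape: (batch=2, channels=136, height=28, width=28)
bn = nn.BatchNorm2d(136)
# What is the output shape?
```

Input: (2, 136, 28, 28) -> Output: (2, 136, 28, 28)

Answer: (2, 136, 28, 28)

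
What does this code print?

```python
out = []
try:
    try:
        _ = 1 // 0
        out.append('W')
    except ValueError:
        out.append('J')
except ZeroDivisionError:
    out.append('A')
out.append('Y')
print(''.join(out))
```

Execution trace: 'A' (outer except ZeroDivisionError) → 'Y' (after the try/except). Output: AY

Answer: AY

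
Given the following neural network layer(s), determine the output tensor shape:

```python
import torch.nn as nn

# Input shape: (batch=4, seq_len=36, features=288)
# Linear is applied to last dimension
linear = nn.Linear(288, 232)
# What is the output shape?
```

Input: (4, 36, 288) -> Output: (4, 36, 232)

Answer: (4, 36, 232)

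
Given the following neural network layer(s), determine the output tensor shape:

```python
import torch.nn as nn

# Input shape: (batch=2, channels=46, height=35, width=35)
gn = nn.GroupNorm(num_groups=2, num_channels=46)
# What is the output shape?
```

Input: (2, 46, 35, 35) -> Output: (2, 46, 35, 35)

Answer: (2, 46, 35, 35)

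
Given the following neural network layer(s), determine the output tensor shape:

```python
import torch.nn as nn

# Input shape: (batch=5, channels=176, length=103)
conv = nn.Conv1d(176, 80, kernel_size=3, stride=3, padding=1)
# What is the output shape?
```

Input: (5, 176, 103) -> Output: (5, 80, 35)

Answer: (5, 80, 35)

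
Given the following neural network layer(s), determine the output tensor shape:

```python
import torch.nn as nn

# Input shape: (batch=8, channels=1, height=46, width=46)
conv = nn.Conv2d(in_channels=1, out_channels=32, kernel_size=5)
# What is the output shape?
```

Input: (8, 1, 46, 46) -> Output: (8, 32, 42, 42)

Answer: (8, 32, 42, 42)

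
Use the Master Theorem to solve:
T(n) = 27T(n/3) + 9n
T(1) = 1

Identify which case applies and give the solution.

a=27, b=3, f(n)=9n. log_3(27) = 3. Since c=1 < 3, Case 1 applies: T(n) = Θ(n^log_b(a)) = O(n^3).

Answer: O(n^3) - Case 1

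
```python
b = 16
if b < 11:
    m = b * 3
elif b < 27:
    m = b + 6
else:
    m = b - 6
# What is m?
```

Trace:
`b = 16` → b = 16
`if b < 11: ...` → b < 11 is False, b < 27 is True → m = 22
So m = 22

Answer: 22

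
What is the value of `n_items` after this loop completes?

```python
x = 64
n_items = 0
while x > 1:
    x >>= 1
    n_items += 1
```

Count right shifts until 1
`n_items` takes the values: 0 → 1 → 2 → 3 → 4 → 5 → 6

Answer: 6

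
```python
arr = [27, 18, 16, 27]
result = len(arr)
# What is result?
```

Trace:
`arr = [27, 18, 16, 27]` → arr = [27, 18, 16, 27]
`result = len(arr)` → result = 4
So result = 4

Answer: 4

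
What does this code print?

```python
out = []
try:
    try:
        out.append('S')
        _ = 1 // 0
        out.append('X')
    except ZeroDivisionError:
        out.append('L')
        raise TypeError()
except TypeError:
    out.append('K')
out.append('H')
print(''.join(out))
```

Execution trace: 'S' (inner try body) → 'L' (inner except ZeroDivisionError) → 'K' (outer except TypeError) → 'H' (after the try/except). Output: SLKH

Answer: SLKH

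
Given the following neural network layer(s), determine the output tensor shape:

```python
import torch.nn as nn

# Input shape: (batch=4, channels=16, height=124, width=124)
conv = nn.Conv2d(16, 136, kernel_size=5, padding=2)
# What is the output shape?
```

Input: (4, 16, 124, 124) -> Output: (4, 136, 124, 124)

Answer: (4, 136, 124, 124)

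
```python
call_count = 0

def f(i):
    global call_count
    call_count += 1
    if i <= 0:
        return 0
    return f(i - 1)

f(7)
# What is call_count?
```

Linear recursion stepping by 1: 8 calls from i=7 down to ≤0.

Answer: 8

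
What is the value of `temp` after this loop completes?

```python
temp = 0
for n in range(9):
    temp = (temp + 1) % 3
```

Increment mod 3, 9 times = 0
`temp` takes the values: 0 → 1 → 2 → 0 → 1 → 2 → 0 → 1 → 2 → 0

Answer: 0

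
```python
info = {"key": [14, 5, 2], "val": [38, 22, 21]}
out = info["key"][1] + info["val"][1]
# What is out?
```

Trace:
`info = {"key": [14, 5, 2], "val": [38, 22, 21]}` → info = {'key': [14, 5, 2], 'val': [38, 22, 21]}
`out = info["key"][1] + info["val"][1]` → out = 27
So out = 27

Answer: 27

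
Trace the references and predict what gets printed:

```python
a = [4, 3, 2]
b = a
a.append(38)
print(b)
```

Key concept: basic list aliasing.
Step by step:
`a = [4, 3, 2]` → a = [4, 3, 2]
`b = a` → b = [4, 3, 2] (same object as a)
`a.append(38)` → a = [4, 3, 2, 38] (same object as b); b = [4, 3, 2, 38] (same object as a)
`print(b)` → prints [4, 3, 2, 38]

Answer: [4, 3, 2, 38]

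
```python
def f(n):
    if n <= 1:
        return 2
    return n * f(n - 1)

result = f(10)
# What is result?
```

f(10) = 10 * 9 * 8 * 7 * 6 * 5 * 4 * 3 * 2 * 2 = 7257600

Answer: 7257600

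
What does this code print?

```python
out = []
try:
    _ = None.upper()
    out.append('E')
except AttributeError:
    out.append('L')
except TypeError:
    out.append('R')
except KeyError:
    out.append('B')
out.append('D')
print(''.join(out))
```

Execution trace: 'L' (except AttributeError) → 'D' (after the try/except). Output: LD

Answer: LD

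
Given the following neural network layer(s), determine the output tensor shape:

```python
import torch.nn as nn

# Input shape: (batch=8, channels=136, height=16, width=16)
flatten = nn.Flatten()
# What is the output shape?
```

Input: (8, 136, 16, 16) -> Output: (8, 34816)

Answer: (8, 34816)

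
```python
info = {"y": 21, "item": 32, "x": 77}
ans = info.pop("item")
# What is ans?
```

Trace:
`info = {"y": 21, "item": 32, "x": 77}` → info = {'y': 21, 'item': 32, 'x': 77}
`ans = info.pop("item")` → info = {'y': 21, 'x': 77}; ans = 32
So ans = 32

Answer: 32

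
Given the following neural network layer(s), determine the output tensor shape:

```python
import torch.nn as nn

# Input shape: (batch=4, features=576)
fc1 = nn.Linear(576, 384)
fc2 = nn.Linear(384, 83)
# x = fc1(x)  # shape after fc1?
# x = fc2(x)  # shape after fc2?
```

Input: (4, 576) -> after fc1: (4, 384) -> Output: (4, 83)

Answer: (4, 83)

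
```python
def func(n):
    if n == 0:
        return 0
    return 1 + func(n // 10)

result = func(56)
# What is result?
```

Count of digits of 56: 2

Answer: 2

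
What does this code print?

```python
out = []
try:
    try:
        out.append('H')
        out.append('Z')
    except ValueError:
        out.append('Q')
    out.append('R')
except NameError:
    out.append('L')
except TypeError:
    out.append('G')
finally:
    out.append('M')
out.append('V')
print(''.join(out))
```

Execution trace: 'H' (inner try body) → 'Z' (inner try body, no exception) → 'R' (try body, no exception) → 'M' (finally) → 'V' (after the try/except). Output: HZRMV

Answer: HZRMV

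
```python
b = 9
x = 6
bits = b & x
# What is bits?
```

Trace:
`b = 9` → b = 9
`x = 6` → x = 6
`bits = b & x` → bits = 0
So bits = 0

Answer: 0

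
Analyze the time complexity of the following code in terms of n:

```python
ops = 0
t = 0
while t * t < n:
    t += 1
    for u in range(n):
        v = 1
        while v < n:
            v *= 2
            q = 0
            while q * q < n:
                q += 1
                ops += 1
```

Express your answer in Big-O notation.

Each loop level contributes: √n × n × log n × √n. Multiplying the contributions gives O(n^2 log n).

Answer: O(n^2 log n)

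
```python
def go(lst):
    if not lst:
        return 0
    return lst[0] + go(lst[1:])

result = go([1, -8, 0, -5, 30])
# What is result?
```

1 + (-8) + 0 + (-5) + 30 + 0 = 18

Answer: 18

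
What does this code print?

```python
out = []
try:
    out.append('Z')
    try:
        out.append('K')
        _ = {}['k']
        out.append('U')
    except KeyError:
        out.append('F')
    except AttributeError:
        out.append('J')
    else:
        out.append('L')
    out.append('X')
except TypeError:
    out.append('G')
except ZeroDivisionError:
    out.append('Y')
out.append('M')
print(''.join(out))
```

Execution trace: 'Z' (try body) → 'K' (inner try body) → 'F' (inner except KeyError) → 'X' (try body, no exception) → 'M' (after the try/except). Output: ZKFXM

Answer: ZKFXM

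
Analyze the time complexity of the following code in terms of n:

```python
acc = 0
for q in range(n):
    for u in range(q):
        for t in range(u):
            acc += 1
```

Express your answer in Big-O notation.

Each loop level contributes: n × n × n. Multiplying the contributions gives O(n^3).

Answer: O(n^3)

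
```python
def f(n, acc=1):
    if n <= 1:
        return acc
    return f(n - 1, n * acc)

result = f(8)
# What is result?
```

Accumulator trace (n, acc): (8, 1) -> (7, 8) -> (6, 56) -> (5, 336) -> (4, 1680) -> (3, 6720) -> (2, 20160) -> (1, 40320) -> return 40320

Answer: 40320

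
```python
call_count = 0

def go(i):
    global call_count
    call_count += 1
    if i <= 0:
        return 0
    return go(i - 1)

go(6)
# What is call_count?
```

Linear recursion stepping by 1: 7 calls from i=6 down to ≤0.

Answer: 7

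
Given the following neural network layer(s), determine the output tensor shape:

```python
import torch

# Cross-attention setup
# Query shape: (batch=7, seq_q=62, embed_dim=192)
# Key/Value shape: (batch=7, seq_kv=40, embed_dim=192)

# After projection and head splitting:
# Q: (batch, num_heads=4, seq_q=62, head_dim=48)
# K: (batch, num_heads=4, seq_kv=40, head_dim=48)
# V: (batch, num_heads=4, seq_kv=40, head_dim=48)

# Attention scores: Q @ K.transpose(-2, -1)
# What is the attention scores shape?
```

Input: (7, 62, 192) -> Output: (7, 4, 62, 40)

Answer: (7, 4, 62, 40)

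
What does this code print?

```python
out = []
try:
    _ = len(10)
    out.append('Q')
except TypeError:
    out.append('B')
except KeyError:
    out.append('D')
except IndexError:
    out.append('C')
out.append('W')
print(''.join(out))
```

Execution trace: 'B' (except TypeError) → 'W' (after the try/except). Output: BW

Answer: BW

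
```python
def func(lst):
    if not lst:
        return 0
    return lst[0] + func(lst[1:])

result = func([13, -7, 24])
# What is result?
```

13 + (-7) + 24 + 0 = 30

Answer: 30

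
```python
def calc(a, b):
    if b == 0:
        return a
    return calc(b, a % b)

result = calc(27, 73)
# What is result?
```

calc(27, 73) -> calc(73, 27) -> calc(27, 19) -> calc(19, 8) -> calc(8, 3) -> calc(3, 2) -> calc(2, 1) -> calc(1, 0) -> 1

Answer: 1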